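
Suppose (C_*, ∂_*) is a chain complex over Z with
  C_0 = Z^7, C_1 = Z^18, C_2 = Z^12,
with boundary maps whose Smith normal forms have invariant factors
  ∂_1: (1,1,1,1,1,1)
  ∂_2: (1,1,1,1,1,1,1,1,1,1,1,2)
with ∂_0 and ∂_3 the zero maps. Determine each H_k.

H_0: b_0 = 7 − 0 − 6 = 1; torsion from ∂_1 factors > 1: none. So H_0 ≅ Z.
H_1: b_1 = 18 − 6 − 12 = 0; torsion from ∂_2 factors > 1: [2]. So H_1 ≅ Z_2.
H_2: b_2 = 12 − 12 − 0 = 0; torsion from ∂_3 factors > 1: none. So H_2 ≅ 0.

H_0 ≅ Z,  H_1 ≅ Z_2,  H_2 = 0.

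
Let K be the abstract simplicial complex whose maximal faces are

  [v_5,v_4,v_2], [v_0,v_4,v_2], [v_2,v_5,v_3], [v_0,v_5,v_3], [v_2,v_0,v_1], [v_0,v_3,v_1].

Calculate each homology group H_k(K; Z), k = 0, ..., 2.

Take the total order v_0 < v_1 < v_2 < v_3 < v_4 < v_5 on the vertex set. Then K (dimension 2) consists of the simplices:

  0-simplices (6): [v_0], [v_1], [v_2], [v_3], [v_4], [v_5]
  1-simplices (12): [v_0,v_1], [v_0,v_2], [v_0,v_3], [v_0,v_4], [v_0,v_5], [v_1,v_2], [v_1,v_3], [v_2,v_3], [v_2,v_4], [v_2,v_5], [v_3,v_5], [v_4,v_5]
  2-simplices (6): [v_0,v_1,v_2], [v_0,v_1,v_3], [v_0,v_2,v_4], [v_0,v_3,v_5], [v_2,v_3,v_5], [v_2,v_4,v_5]

so the chain groups are C_0 ≅ Z^6, C_1 ≅ Z^12, C_2 ≅ Z^6.

Boundary ∂_1: C_1 → C_0 sends each edge [p,q] (with p < q) to q − p.
The 6×12 boundary matrix has rank 5 and Smith normal form diag(1,1,1,1,1).

∂_2: C_2 → C_1 maps a triangle to the signed sum of its edges. For instance
  ∂[v_2,v_4,v_5] = [v_4,v_5] − [v_2,v_5] + [v_2,v_4],
  ∂[v_0,v_2,v_4] = [v_2,v_4] − [v_0,v_4] + [v_0,v_2].
As a 12×6 matrix over Z this has rank 6, with invariant factors (1,1,1,1,1,1).

From H_k ≅ ker(∂_k) / im(∂_{k+1}) we obtain:

  H_0: rank C_0 − rank ∂_1 = 6 − 5 = 1, and the invariant factors of ∂_1 are all 1, so H_0 ≅ Z.
  H_1: rank ker ∂_1 − rank ∂_2 = (12 − 5) − 6 = 1, and the invariant factors of ∂_2 are all 1, so H_1 ≅ Z.
  H_2: rank ker ∂_2 − rank ∂_3 = (6 − 6) − 0 = 0, and there is no ∂_3, so H_2 ≅ 0.

As a check, the Euler characteristic is 6 − 12 + 6 = 0, which agrees with 1 − 1 + 0 = 0.

H_0 = Z,  H_1 = Z,  H_2 = 0.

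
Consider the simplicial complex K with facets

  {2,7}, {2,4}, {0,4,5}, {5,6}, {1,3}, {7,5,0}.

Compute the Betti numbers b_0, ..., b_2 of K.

Order the vertices as 0 < 1 < 2 < 3 < 4 < 5 < 6 < 7. Listing each simplex with vertices in this order, K has dimension 2 with simplices:

  0-simplices (8): [0], [1], [2], [3], [4], [5], [6], [7]
  1-simplices (9): [0,4], [0,5], [0,7], [1,3], [2,4], [2,7], [4,5], [5,6], [5,7]
  2-simplices (2): [0,4,5], [0,5,7]

Hence C_0 ≅ Z^8, C_1 ≅ Z^9, C_2 ≅ Z^2.

The boundary map ∂_1: C_1 → C_0 maps an edge to its endpoints' difference, ∂[p,q] = q − p.
The 8×9 boundary matrix has rank 6 and Smith normal form diag(1,1,1,1,1,1).

∂_2: C_2 → C_1 sends each 2-simplex [p,q,r] to [q,r] − [p,r] + [p,q]. For instance
  ∂[0,4,5] = [4,5] − [0,5] + [0,4],
  ∂[0,5,7] = [5,7] − [0,7] + [0,5].
The 9×2 boundary matrix has rank 2 and Smith normal form diag(1,1).

Reading off H_k = ker ∂_k / im ∂_{k+1}:

  H_0: rank C_0 − rank ∂_1 = 8 − 6 = 2, and the invariant factors of ∂_1 are all 1, so H_0 ≅ Z^2.
  H_1: rank ker ∂_1 − rank ∂_2 = (9 − 6) − 2 = 1, and the invariant factors of ∂_2 are all 1, so H_1 ≅ Z.
  H_2: rank ker ∂_2 − rank ∂_3 = (2 − 2) − 0 = 0, and there is no ∂_3, so H_2 ≅ 0.

Hence the Betti numbers are b_0 = 2, b_1 = 1, b_2 = 0.

b_0 = 2, b_1 = 1, b_2 = 0.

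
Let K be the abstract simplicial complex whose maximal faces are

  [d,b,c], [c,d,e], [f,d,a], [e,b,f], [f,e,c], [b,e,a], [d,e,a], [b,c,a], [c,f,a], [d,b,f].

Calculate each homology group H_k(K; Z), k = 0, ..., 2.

H_0 = Z,  H_1 = Z/2Z,  H_2 = 0.

Order the vertices as a < b < c < d < e < f. Listing each simplex with vertices in this order, K has dimension 2 with simplices:

  0-simplices (6): a, b, c, d, e, f
  1-simplices (15): ab, ac, ad, ae, af, bc, bd, be, bf, cd, ce, cf, de, df, ef
  2-simplices (10): abc, abe, acf, ade, adf, bcd, bdf, bef, cde, cef

giving chain groups C_0 ≅ Z^6, C_1 ≅ Z^15, C_2 ≅ Z^10.

Boundary ∂_1: C_1 → C_0 sends each edge [p,q] (with p < q) to q − p.
The 6×15 boundary matrix has rank 5 and Smith normal form diag(1,1,1,1,1).

Boundary ∂_2: C_2 → C_1 sends each 2-simplex [p,q,r] to [q,r] − [p,r] + [p,q]. For instance
  ∂bdf = df − bf + bd,
  ∂cef = ef − cf + ce.
As a 15×10 matrix over Z this has rank 10, with invariant factors (1,1,1,1,1,1,1,1,1,2).

From H_k ≅ ker(∂_k) / im(∂_{k+1}) we obtain:

  H_0: rank C_0 − rank ∂_1 = 6 − 5 = 1, and the invariant factors of ∂_1 are all 1, so H_0 ≅ Z.
  H_1: rank ker ∂_1 − rank ∂_2 = (15 − 5) − 10 = 0, and ∂_2 has invariant factor 2 > 1, so H_1 ≅ Z/2Z.
  H_2: rank ker ∂_2 − rank ∂_3 = (10 − 10) − 0 = 0, and there is no ∂_3, so H_2 ≅ 0.

As a check, the Euler characteristic is 6 − 15 + 10 = 1, which agrees with 1 − 0 + 0 = 1.
(K is a triangulation of the real projective plane RP^2.)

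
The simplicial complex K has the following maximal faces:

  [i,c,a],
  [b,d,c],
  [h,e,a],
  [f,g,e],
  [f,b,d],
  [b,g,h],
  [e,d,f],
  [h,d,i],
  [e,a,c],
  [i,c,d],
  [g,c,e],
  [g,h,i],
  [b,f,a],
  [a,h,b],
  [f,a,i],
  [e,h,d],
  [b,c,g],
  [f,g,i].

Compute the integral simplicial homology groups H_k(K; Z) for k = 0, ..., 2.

Take the total order a < b < c < d < e < f < g < h < i on the vertex set. Then K (dimension 2) consists of the simplices:

  0-simplices (9): a, b, c, d, e, f, g, h, i
  1-simplices (27): ab, ac, ae, af, ah, ai, bc, bd, bf, bg, bh, cd, ce, cg, ci, de, df, dh, di, ef, eg, eh, fg, fi, gh, gi, hi
  2-simplices (18): abf, abh, ace, aci, aeh, afi, bcd, bcg, bdf, bgh, cdi, ceg, def, deh, dhi, efg, fgi, ghi

Hence C_0 ≅ Z^9, C_1 ≅ Z^27, C_2 ≅ Z^18.

∂_1: C_1 → C_0 sends each edge [p,q] (with p < q) to q − p. For instance
  ∂eh = h − e.
As a 9×27 matrix over Z this has rank 8, with invariant factors (1,1,1,1,1,1,1,1).

The boundary map ∂_2: C_2 → C_1 sends each 2-simplex [p,q,r] to [q,r] − [p,r] + [p,q]. For instance
  ∂ceg = eg − cg + ce,
  ∂aeh = eh − ah + ae.
The 27×18 boundary matrix has rank 17 and Smith normal form diag(1,1,1,1,1,1,1,1,1,1,1,1,1,1,1,1,1).

Computing H_k = (kernel of ∂_k) / (image of ∂_{k+1}):

  H_0: rank C_0 − rank ∂_1 = 9 − 8 = 1, and the invariant factors of ∂_1 are all 1, so H_0 ≅ Z.
  H_1: rank ker ∂_1 − rank ∂_2 = (27 − 8) − 17 = 2, and the invariant factors of ∂_2 are all 1, so H_1 ≅ Z^2.
  H_2: rank ker ∂_2 − rank ∂_3 = (18 − 17) − 0 = 1, and there is no ∂_3, so H_2 ≅ Z.

As a check, the Euler characteristic is 9 − 27 + 18 = 0, which agrees with 1 − 2 + 1 = 0.
(K is a triangulation of the torus T^2.)

H_0 ≅ Z,  H_1 ≅ Z^2,  H_2 ≅ Z.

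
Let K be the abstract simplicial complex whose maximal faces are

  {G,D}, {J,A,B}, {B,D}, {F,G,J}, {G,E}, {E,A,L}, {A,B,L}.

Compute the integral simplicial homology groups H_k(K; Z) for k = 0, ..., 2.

Fix the vertex order A < B < D < E < F < G < J < L and write every simplex with vertices in increasing order. Then dim K = 2 and the simplices of K are:

  0-simplices (8): A, B, D, E, F, G, J, L
  1-simplices (13): AB, AE, AJ, AL, BD, BJ, BL, DG, EG, EL, FG, FJ, GJ
  2-simplices (4): ABJ, ABL, AEL, FGJ

Hence C_0 ≅ Z^8, C_1 ≅ Z^13, C_2 ≅ Z^4.

∂_1: C_1 → C_0 is given by ∂[p,q] = [q] − [p].
As a 8×13 matrix over Z this has rank 7, with invariant factors (1,1,1,1,1,1,1).

∂_2: C_2 → C_1 acts by ∂[p,q,r] = [q,r] − [p,r] + [p,q]. For instance
  ∂FGJ = GJ − FJ + FG,
  ∂ABL = BL − AL + AB.
This gives a 13×4 integer matrix of rank 4; reducing to Smith normal form yields diagonal entries (1,1,1,1).

Now H_k = ker ∂_k / im ∂_{k+1}, so:

  H_0: rank C_0 − rank ∂_1 = 8 − 7 = 1, and the invariant factors of ∂_1 are all 1, so H_0 = Z.
  H_1: rank ker ∂_1 − rank ∂_2 = (13 − 7) − 4 = 2, and the invariant factors of ∂_2 are all 1, so H_1 = Z^2.
  H_2: rank ker ∂_2 − rank ∂_3 = (4 − 4) − 0 = 0, and there is no ∂_3, so H_2 = 0.

H_0 ≅ Z,  H_1 ≅ Z^2,  H_2 = 0.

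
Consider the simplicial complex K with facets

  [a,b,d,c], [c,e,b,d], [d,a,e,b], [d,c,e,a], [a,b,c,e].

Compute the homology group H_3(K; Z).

We work with the vertex ordering a < b < c < d < e. The simplices of K, each written with vertices in increasing order, are:

  0-simplices (5): a, b, c, d, e
  1-simplices (10): ab, ac, ad, ae, bc, bd, be, cd, ce, de
  2-simplices (10): abc, abd, abe, acd, ace, ade, bcd, bce, bde, cde
  3-simplices (5): abcd, abce, abde, acde, bcde

Hence C_0 ≅ Z^5, C_1 ≅ Z^10, C_2 ≅ Z^10, C_3 ≅ Z^5.

∂_1: C_1 → C_0 is given by ∂[p,q] = [q] − [p]. For instance
  ∂de = e − d.
This gives a 5×10 integer matrix of rank 4; reducing to Smith normal form yields diagonal entries (1,1,1,1).

The boundary map ∂_2: C_2 → C_1 sends each 2-simplex [p,q,r] to [q,r] − [p,r] + [p,q]. For instance
  ∂bde = de − be + bd,
  ∂abe = be − ae + ab.
This gives a 10×10 integer matrix of rank 6; reducing to Smith normal form yields diagonal entries (1,1,1,1,1,1).

The boundary map ∂_3: C_3 → C_2 sends each 3-simplex σ to the alternating sum Σ_i (−1)^i (σ with its i-th vertex removed). For instance
  ∂bcde = cde − bde + bce − bcd,
  ∂abce = bce − ace + abe − abc.
The 10×5 boundary matrix has rank 4 and Smith normal form diag(1,1,1,1).

Computing H_k = (kernel of ∂_k) / (image of ∂_{k+1}):

  H_3: rank ker ∂_3 − rank ∂_4 = (5 − 4) − 0 = 1, and there is no ∂_4, so H_3 = Z.

(K is a triangulation of the 3-sphere S^3.)

H_3 ≅ Z.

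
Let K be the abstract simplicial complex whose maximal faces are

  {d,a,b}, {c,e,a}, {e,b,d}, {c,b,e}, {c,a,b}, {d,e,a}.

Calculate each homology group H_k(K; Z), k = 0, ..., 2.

Fix the vertex order a < b < c < d < e and write every simplex with vertices in increasing order. Then dim K = 2 and the simplices of K are:

  0-simplices (5): a, b, c, d, e
  1-simplices (9): ab, ac, ad, ae, bc, bd, be, ce, de
  2-simplices (6): abc, abd, ace, ade, bce, bde

Hence C_0 ≅ Z^5, C_1 ≅ Z^9, C_2 ≅ Z^6.

Boundary ∂_1: C_1 → C_0 sends each edge [p,q] (with p < q) to q − p. For instance
  ∂be = e − b.
The 5×9 boundary matrix has rank 4 and Smith normal form diag(1,1,1,1).

∂_2: C_2 → C_1 sends each 2-simplex [p,q,r] to [q,r] − [p,r] + [p,q]. For instance
  ∂abd = bd − ad + ab,
  ∂abc = bc − ac + ab.
This gives a 9×6 integer matrix of rank 5; reducing to Smith normal form yields diagonal entries (1,1,1,1,1).

Now H_k = ker ∂_k / im ∂_{k+1}, so:

  H_0: rank C_0 − rank ∂_1 = 5 − 4 = 1, and the invariant factors of ∂_1 are all 1, so H_0 = Z.
  H_1: rank ker ∂_1 − rank ∂_2 = (9 − 4) − 5 = 0, and the invariant factors of ∂_2 are all 1, so H_1 = 0.
  H_2: rank ker ∂_2 − rank ∂_3 = (6 − 5) − 0 = 1, and there is no ∂_3, so H_2 = Z.

As a check, the Euler characteristic is 5 − 9 + 6 = 2, which agrees with 1 − 0 + 1 = 2.
(K is a triangulation of the 2-sphere S^2.)

H_0 ≅ Z,  H_1 = 0,  H_2 ≅ Z.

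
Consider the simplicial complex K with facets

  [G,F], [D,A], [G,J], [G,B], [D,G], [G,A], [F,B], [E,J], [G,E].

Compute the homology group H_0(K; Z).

H_0 = Z.

We work with the vertex ordering A < B < D < E < F < G < J. The simplices of K, each written with vertices in increasing order, are:

  0-simplices (7): A, B, D, E, F, G, J
  1-simplices (9): AD, AG, BF, BG, DG, EG, EJ, FG, GJ

giving chain groups C_0 ≅ Z^7, C_1 ≅ Z^9.

Boundary ∂_1: C_1 → C_0 sends each edge [p,q] (with p < q) to q − p. For instance
  ∂AD = D − A.
The 7×9 boundary matrix has rank 6 and Smith normal form diag(1,1,1,1,1,1).

Now H_k = ker ∂_k / im ∂_{k+1}, so:

  H_0: rank C_0 − rank ∂_1 = 7 − 6 = 1, and the invariant factors of ∂_1 are all 1, so H_0 = Z.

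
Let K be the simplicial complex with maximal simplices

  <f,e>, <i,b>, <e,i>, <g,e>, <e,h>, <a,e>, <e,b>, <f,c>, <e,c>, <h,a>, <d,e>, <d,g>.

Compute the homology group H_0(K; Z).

Take the total order a < b < c < d < e < f < g < h < i on the vertex set. Then K (dimension 1) consists of the simplices:

  0-simplices (9): a, b, c, d, e, f, g, h, i
  1-simplices (12): ae, ah, be, bi, ce, cf, de, dg, ef, eg, eh, ei

giving chain groups C_0 ≅ Z^9, C_1 ≅ Z^12.

Boundary ∂_1: C_1 → C_0 is given by ∂[p,q] = [q] − [p]. For instance
  ∂eh = h − e.
The resulting 9×12 matrix has rank 8, and its Smith normal form has invariant factors (1,1,1,1,1,1,1,1).

Now H_k = ker ∂_k / im ∂_{k+1}, so:

  H_0: rank C_0 − rank ∂_1 = 9 − 8 = 1, and the invariant factors of ∂_1 are all 1, so H_0 ≅ Z.

(K is a triangulation of a wedge of 4 circles.)

H_0 ≅ Z.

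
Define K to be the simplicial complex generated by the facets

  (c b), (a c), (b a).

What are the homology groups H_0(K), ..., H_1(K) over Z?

Order the vertices as a < b < c. Listing each simplex with vertices in this order, K has dimension 1 with simplices:

  0-simplices (3): a, b, c
  1-simplices (3): ab, ac, bc

Hence C_0 ≅ Z^3, C_1 ≅ Z^3.

∂_1: C_1 → C_0 maps an edge to its endpoints' difference, ∂[p,q] = q − p. For instance
  ∂ab = b − a.
The 3×3 boundary matrix has rank 2 and Smith normal form diag(1,1).

Reading off H_k = ker ∂_k / im ∂_{k+1}:

  H_0: rank C_0 − rank ∂_1 = 3 − 2 = 1, and the invariant factors of ∂_1 are all 1, so H_0 = Z.
  H_1: rank ker ∂_1 − rank ∂_2 = (3 − 2) − 0 = 1, and there is no ∂_2, so H_1 = Z.

H_0 = Z,  H_1 = Z.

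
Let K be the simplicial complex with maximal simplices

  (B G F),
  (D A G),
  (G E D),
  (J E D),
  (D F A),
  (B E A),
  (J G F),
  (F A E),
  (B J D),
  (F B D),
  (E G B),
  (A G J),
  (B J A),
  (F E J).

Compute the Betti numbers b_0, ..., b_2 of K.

b_0 = 1, b_1 = 2, b_2 = 1.

Fix the vertex order A < B < D < E < F < G < J and write every simplex with vertices in increasing order. Then dim K = 2 and the simplices of K are:

  0-simplices (7): A, B, D, E, F, G, J
  1-simplices (21): AB, AD, AE, AF, AG, AJ, BD, BE, BF, BG, BJ, DE, DF, DG, DJ, EF, EG, EJ, FG, FJ, GJ
  2-simplices (14): ABE, ABJ, ADF, ADG, AEF, AGJ, BDF, BDJ, BEG, BFG, DEG, DEJ, EFJ, FGJ

Hence C_0 ≅ Z^7, C_1 ≅ Z^21, C_2 ≅ Z^14.

∂_1: C_1 → C_0 sends each edge [p,q] (with p < q) to q − p. For instance
  ∂EG = G − E.
As a 7×21 matrix over Z this has rank 6, with invariant factors (1,1,1,1,1,1).

Boundary ∂_2: C_2 → C_1 sends each 2-simplex [p,q,r] to [q,r] − [p,r] + [p,q]. For instance
  ∂AEF = EF − AF + AE,
  ∂BEG = EG − BG + BE.
This gives a 21×14 integer matrix of rank 13; reducing to Smith normal form yields diagonal entries (1,1,1,1,1,1,1,1,1,1,1,1,1).

From H_k ≅ ker(∂_k) / im(∂_{k+1}) we obtain:

  H_0: rank C_0 − rank ∂_1 = 7 − 6 = 1, and the invariant factors of ∂_1 are all 1, so H_0 ≅ Z.
  H_1: rank ker ∂_1 − rank ∂_2 = (21 − 6) − 13 = 2, and the invariant factors of ∂_2 are all 1, so H_1 ≅ Z^2.
  H_2: rank ker ∂_2 − rank ∂_3 = (14 − 13) − 0 = 1, and there is no ∂_3, so H_2 ≅ Z.

Hence the Betti numbers are b_0 = 1, b_1 = 2, b_2 = 1.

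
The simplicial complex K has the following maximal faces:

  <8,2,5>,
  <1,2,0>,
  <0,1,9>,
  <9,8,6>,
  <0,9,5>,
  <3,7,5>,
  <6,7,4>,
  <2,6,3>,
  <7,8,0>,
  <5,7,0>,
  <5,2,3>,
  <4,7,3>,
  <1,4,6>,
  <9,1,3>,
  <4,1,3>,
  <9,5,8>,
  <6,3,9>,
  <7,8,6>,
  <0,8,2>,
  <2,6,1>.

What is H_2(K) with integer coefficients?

H_2 ≅ 0.

Order the vertices as 0 < 1 < 2 < 3 < 4 < 5 < 6 < 7 < 8 < 9. Listing each simplex with vertices in this order, K has dimension 2 with simplices:

  0-simplices (10): [0], [1], [2], [3], [4], [5], [6], [7], [8], [9]
  1-simplices (30): (30 of them)
  2-simplices (20): (20 of them)

giving chain groups C_0 ≅ Z^10, C_1 ≅ Z^30, C_2 ≅ Z^20.

The boundary map ∂_1: C_1 → C_0 sends each edge [p,q] (with p < q) to q − p. For instance
  ∂[0,1] = [1] − [0].
This gives a 10×30 integer matrix of rank 9; reducing to Smith normal form yields diagonal entries (1,1,1,1,1,1,1,1,1).

The boundary map ∂_2: C_2 → C_1 acts by ∂[p,q,r] = [q,r] − [p,r] + [p,q]. For instance
  ∂[5,8,9] = [8,9] − [5,9] + [5,8],
  ∂[2,3,6] = [3,6] − [2,6] + [2,3].
The 30×20 boundary matrix has rank 20 and Smith normal form diag(1,1,1,1,1,1,1,1,1,1,1,1,1,1,1,1,1,1,1,2).

From H_k ≅ ker(∂_k) / im(∂_{k+1}) we obtain:

  H_2: rank ker ∂_2 − rank ∂_3 = (20 − 20) − 0 = 0, and there is no ∂_3, so H_2 = 0.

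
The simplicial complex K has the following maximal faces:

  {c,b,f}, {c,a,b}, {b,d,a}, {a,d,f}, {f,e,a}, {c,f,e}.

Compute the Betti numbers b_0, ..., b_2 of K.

K has 6 vertices, 12 edges, 6 triangles.
rank ∂_0 = 0, rank ∂_1 = 5 ⇒ b_0 = 6 − 0 − 5 = 1; all invariant factors of ∂_1 are 1 so no torsion. So H_0 ≅ Z.
rank ∂_1 = 5, rank ∂_2 = 6 ⇒ b_1 = 12 − 5 − 6 = 1; all invariant factors of ∂_2 are 1 so no torsion. So H_1 ≅ Z.
rank ∂_2 = 6, rank ∂_3 = 0 ⇒ b_2 = 6 − 6 − 0 = 0. So H_2 ≅ 0.

b_0 = 1, b_1 = 1, b_2 = 0.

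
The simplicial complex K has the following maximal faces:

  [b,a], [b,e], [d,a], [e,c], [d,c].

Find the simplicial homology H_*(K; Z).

H_0 ≅ Z,  H_1 ≅ Z.

We work with the vertex ordering a < b < c < d < e. The simplices of K, each written with vertices in increasing order, are:

  0-simplices (5): a, b, c, d, e
  1-simplices (5): ab, ad, be, cd, ce

giving chain groups C_0 ≅ Z^5, C_1 ≅ Z^5.

∂_1: C_1 → C_0 maps an edge to its endpoints' difference, ∂[p,q] = q − p. For instance
  ∂cd = d − c.
The 5×5 boundary matrix has rank 4 and Smith normal form diag(1,1,1,1).

Computing H_k = (kernel of ∂_k) / (image of ∂_{k+1}):

  H_0: rank C_0 − rank ∂_1 = 5 − 4 = 1, and the invariant factors of ∂_1 are all 1, so H_0 ≅ Z.
  H_1: rank ker ∂_1 − rank ∂_2 = (5 − 4) − 0 = 1, and there is no ∂_2, so H_1 ≅ Z.

As a check, the Euler characteristic is 5 − 5 = 0, which agrees with 1 − 1 = 0.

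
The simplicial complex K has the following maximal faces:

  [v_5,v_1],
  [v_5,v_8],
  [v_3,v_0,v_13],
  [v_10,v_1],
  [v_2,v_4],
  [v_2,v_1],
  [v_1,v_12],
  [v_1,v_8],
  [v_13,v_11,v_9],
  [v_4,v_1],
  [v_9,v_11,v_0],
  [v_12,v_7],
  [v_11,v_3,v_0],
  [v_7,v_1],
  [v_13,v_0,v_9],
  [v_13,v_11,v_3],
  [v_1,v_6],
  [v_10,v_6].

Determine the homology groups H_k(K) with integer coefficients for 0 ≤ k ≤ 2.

Fix the vertex order v_0 < v_1 < v_2 < v_3 < v_4 < v_5 < v_6 < v_7 < v_8 < v_9 < v_10 < v_11 < v_12 < v_13 and write every simplex with vertices in increasing order. Then dim K = 2 and the simplices of K are:

  0-simplices (14): [v_0], [v_1], [v_2], [v_3], [v_4], [v_5], [v_6], [v_7], [v_8], [v_9], [v_10], [v_11], [v_12], [v_13]
  1-simplices (21): (21 of them)
  2-simplices (6): [v_0,v_3,v_11], [v_0,v_3,v_13], [v_0,v_9,v_11], [v_0,v_9,v_13], [v_3,v_11,v_13], [v_9,v_11,v_13]

giving chain groups C_0 ≅ Z^14, C_1 ≅ Z^21, C_2 ≅ Z^6.

The boundary map ∂_1: C_1 → C_0 maps an edge to its endpoints' difference, ∂[p,q] = q − p.
As a 14×21 matrix over Z this has rank 12, with invariant factors (1,1,1,1,1,1,1,1,1,1,1,1).

∂_2: C_2 → C_1 acts by ∂[p,q,r] = [q,r] − [p,r] + [p,q]. For instance
  ∂[v_0,v_3,v_13] = [v_3,v_13] − [v_0,v_13] + [v_0,v_3],
  ∂[v_0,v_9,v_11] = [v_9,v_11] − [v_0,v_11] + [v_0,v_9].
As a 21×6 matrix over Z this has rank 5, with invariant factors (1,1,1,1,1).

Reading off H_k = ker ∂_k / im ∂_{k+1}:

  H_0: rank C_0 − rank ∂_1 = 14 − 12 = 2, and the invariant factors of ∂_1 are all 1, so H_0 ≅ Z^2.
  H_1: rank ker ∂_1 − rank ∂_2 = (21 − 12) − 5 = 4, and the invariant factors of ∂_2 are all 1, so H_1 ≅ Z^4.
  H_2: rank ker ∂_2 − rank ∂_3 = (6 − 5) − 0 = 1, and there is no ∂_3, so H_2 ≅ Z.

H_0 = Z^2,  H_1 = Z^4,  H_2 = Z.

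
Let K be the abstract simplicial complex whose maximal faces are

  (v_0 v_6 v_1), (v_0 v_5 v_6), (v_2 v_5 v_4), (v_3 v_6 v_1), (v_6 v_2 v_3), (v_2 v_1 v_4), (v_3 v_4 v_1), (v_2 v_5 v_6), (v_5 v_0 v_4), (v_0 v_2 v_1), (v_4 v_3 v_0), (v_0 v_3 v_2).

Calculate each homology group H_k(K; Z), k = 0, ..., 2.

H_0 = Z,  H_1 = Z/2,  H_2 = 0.

Take the total order v_0 < v_1 < v_2 < v_3 < v_4 < v_5 < v_6 on the vertex set. Then K (dimension 2) consists of the simplices:

  0-simplices (7): [v_0], [v_1], [v_2], [v_3], [v_4], [v_5], [v_6]
  1-simplices (18): (18 of them)
  2-simplices (12): (12 of them)

so the chain groups are C_0 ≅ Z^7, C_1 ≅ Z^18, C_2 ≅ Z^12.

The boundary map ∂_1: C_1 → C_0 is given by ∂[p,q] = [q] − [p]. For instance
  ∂[v_2,v_3] = [v_3] − [v_2].
This gives a 7×18 integer matrix of rank 6; reducing to Smith normal form yields diagonal entries (1,1,1,1,1,1).

∂_2: C_2 → C_1 acts by ∂[p,q,r] = [q,r] − [p,r] + [p,q]. For instance
  ∂[v_0,v_1,v_2] = [v_1,v_2] − [v_0,v_2] + [v_0,v_1],
  ∂[v_2,v_5,v_6] = [v_5,v_6] − [v_2,v_6] + [v_2,v_5].
This gives a 18×12 integer matrix of rank 12; reducing to Smith normal form yields diagonal entries (1,1,1,1,1,1,1,1,1,1,1,2).

From H_k ≅ ker(∂_k) / im(∂_{k+1}) we obtain:

  H_0: rank C_0 − rank ∂_1 = 7 − 6 = 1, and the invariant factors of ∂_1 are all 1, so H_0 = Z.
  H_1: rank ker ∂_1 − rank ∂_2 = (18 − 6) − 12 = 0, and ∂_2 has invariant factor 2 > 1, so H_1 = Z/2.
  H_2: rank ker ∂_2 − rank ∂_3 = (12 − 12) − 0 = 0, and there is no ∂_3, so H_2 = 0.

As a check, the Euler characteristic is 7 − 18 + 12 = 1, which agrees with 1 − 0 + 0 = 1.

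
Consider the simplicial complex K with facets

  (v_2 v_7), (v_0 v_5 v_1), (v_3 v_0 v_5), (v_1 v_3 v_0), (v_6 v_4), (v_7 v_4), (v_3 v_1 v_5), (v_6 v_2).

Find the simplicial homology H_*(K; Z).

Take the total order v_0 < v_1 < v_2 < v_3 < v_4 < v_5 < v_6 < v_7 on the vertex set. Then K (dimension 2) consists of the simplices:

  0-simplices (8): [v_0], [v_1], [v_2], [v_3], [v_4], [v_5], [v_6], [v_7]
  1-simplices (10): [v_0,v_1], [v_0,v_3], [v_0,v_5], [v_1,v_3], [v_1,v_5], [v_2,v_6], [v_2,v_7], [v_3,v_5], [v_4,v_6], [v_4,v_7]
  2-simplices (4): [v_0,v_1,v_3], [v_0,v_1,v_5], [v_0,v_3,v_5], [v_1,v_3,v_5]

Hence C_0 ≅ Z^8, C_1 ≅ Z^10, C_2 ≅ Z^4.

The boundary map ∂_1: C_1 → C_0 sends each edge [p,q] (with p < q) to q − p. For instance
  ∂[v_1,v_5] = [v_5] − [v_1].
The 8×10 boundary matrix has rank 6 and Smith normal form diag(1,1,1,1,1,1).

The boundary map ∂_2: C_2 → C_1 acts by ∂[p,q,r] = [q,r] − [p,r] + [p,q]. For instance
  ∂[v_0,v_1,v_3] = [v_1,v_3] − [v_0,v_3] + [v_0,v_1],
  ∂[v_0,v_1,v_5] = [v_1,v_5] − [v_0,v_5] + [v_0,v_1].
This gives a 10×4 integer matrix of rank 3; reducing to Smith normal form yields diagonal entries (1,1,1).

Computing H_k = (kernel of ∂_k) / (image of ∂_{k+1}):

  H_0: rank C_0 − rank ∂_1 = 8 − 6 = 2, and the invariant factors of ∂_1 are all 1, so H_0 = Z^2.
  H_1: rank ker ∂_1 − rank ∂_2 = (10 − 6) − 3 = 1, and the invariant factors of ∂_2 are all 1, so H_1 = Z.
  H_2: rank ker ∂_2 − rank ∂_3 = (4 − 3) − 0 = 1, and there is no ∂_3, so H_2 = Z.

H_0 ≅ Z^2,  H_1 ≅ Z,  H_2 ≅ Z.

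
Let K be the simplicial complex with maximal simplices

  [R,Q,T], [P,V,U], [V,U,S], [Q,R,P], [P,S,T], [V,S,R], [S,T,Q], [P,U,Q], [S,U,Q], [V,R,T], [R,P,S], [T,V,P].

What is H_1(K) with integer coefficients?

Fix the vertex order P < Q < R < S < T < U < V and write every simplex with vertices in increasing order. Then dim K = 2 and the simplices of K are:

  0-simplices (7): P, Q, R, S, T, U, V
  1-simplices (18): PQ, PR, PS, PT, PU, PV, QR, QS, QT, QU, RS, RT, RV, ST, SU, SV, TV, UV
  2-simplices (12): PQR, PQU, PRS, PST, PTV, PUV, QRT, QST, QSU, RSV, RTV, SUV

so the chain groups are C_0 ≅ Z^7, C_1 ≅ Z^18, C_2 ≅ Z^12.

The boundary map ∂_1: C_1 → C_0 maps an edge to its endpoints' difference, ∂[p,q] = q − p.
The 7×18 boundary matrix has rank 6 and Smith normal form diag(1,1,1,1,1,1).

The boundary map ∂_2: C_2 → C_1 sends each 2-simplex [p,q,r] to [q,r] − [p,r] + [p,q]. For instance
  ∂SUV = UV − SV + SU,
  ∂PUV = UV − PV + PU.
The 18×12 boundary matrix has rank 12 and Smith normal form diag(1,1,1,1,1,1,1,1,1,1,1,2).

Now H_k = ker ∂_k / im ∂_{k+1}, so:

  H_1: rank ker ∂_1 − rank ∂_2 = (18 − 6) − 12 = 0, and ∂_2 has invariant factor 2 > 1, so H_1 = Z/2Z.

H_1 = Z/2Z.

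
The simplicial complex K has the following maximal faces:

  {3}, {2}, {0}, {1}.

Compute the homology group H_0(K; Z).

We work with the vertex ordering 0 < 1 < 2 < 3. The simplices of K, each written with vertices in increasing order, are:

  0-simplices (4): [0], [1], [2], [3]

so the chain groups are C_0 ≅ Z^4.

Now H_k = ker ∂_k / im ∂_{k+1}, so:

  H_0: rank C_0 − rank ∂_1 = 4 − 0 = 4, and there is no ∂_1, so H_0 ≅ Z^4.

H_0 ≅ Z^4.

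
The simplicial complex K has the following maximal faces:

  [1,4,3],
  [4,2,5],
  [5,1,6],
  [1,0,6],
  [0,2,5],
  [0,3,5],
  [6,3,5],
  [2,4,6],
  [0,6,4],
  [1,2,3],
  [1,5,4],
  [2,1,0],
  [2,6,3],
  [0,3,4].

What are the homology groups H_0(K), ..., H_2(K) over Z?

H_0 = Z,  H_1 = Z^2,  H_2 = Z.

Order the vertices as 0 < 1 < 2 < 3 < 4 < 5 < 6. Listing each simplex with vertices in this order, K has dimension 2 with simplices:

  0-simplices (7): [0], [1], [2], [3], [4], [5], [6]
  1-simplices (21): [0,1], [0,2], [0,3], [0,4], [0,5], [0,6], [1,2], [1,3], [1,4], [1,5], [1,6], [2,3], [2,4], [2,5], [2,6], [3,4], [3,5], [3,6], [4,5], [4,6], [5,6]
  2-simplices (14): [0,1,2], [0,1,6], [0,2,5], [0,3,4], [0,3,5], [0,4,6], [1,2,3], [1,3,4], [1,4,5], [1,5,6], [2,3,6], [2,4,5], [2,4,6], [3,5,6]

so the chain groups are C_0 ≅ Z^7, C_1 ≅ Z^21, C_2 ≅ Z^14.

∂_1: C_1 → C_0 is given by ∂[p,q] = [q] − [p].
The resulting 7×21 matrix has rank 6, and its Smith normal form has invariant factors (1,1,1,1,1,1).

∂_2: C_2 → C_1 sends each 2-simplex [p,q,r] to [q,r] − [p,r] + [p,q]. For instance
  ∂[1,3,4] = [3,4] − [1,4] + [1,3],
  ∂[2,4,6] = [4,6] − [2,6] + [2,4].
The resulting 21×14 matrix has rank 13, and its Smith normal form has invariant factors (1,1,1,1,1,1,1,1,1,1,1,1,1).

Computing H_k = (kernel of ∂_k) / (image of ∂_{k+1}):

  H_0: rank C_0 − rank ∂_1 = 7 − 6 = 1, and the invariant factors of ∂_1 are all 1, so H_0 ≅ Z.
  H_1: rank ker ∂_1 − rank ∂_2 = (21 − 6) − 13 = 2, and the invariant factors of ∂_2 are all 1, so H_1 ≅ Z^2.
  H_2: rank ker ∂_2 − rank ∂_3 = (14 − 13) − 0 = 1, and there is no ∂_3, so H_2 ≅ Z.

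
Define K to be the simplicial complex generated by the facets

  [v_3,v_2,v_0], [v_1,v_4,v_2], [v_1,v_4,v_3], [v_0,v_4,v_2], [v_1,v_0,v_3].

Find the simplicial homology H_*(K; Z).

H_0 ≅ Z,  H_1 ≅ Z,  H_2 = 0.

We work with the vertex ordering v_0 < v_1 < v_2 < v_3 < v_4. The simplices of K, each written with vertices in increasing order, are:

  0-simplices (5): [v_0], [v_1], [v_2], [v_3], [v_4]
  1-simplices (10): [v_0,v_1], [v_0,v_2], [v_0,v_3], [v_0,v_4], [v_1,v_2], [v_1,v_3], [v_1,v_4], [v_2,v_3], [v_2,v_4], [v_3,v_4]
  2-simplices (5): [v_0,v_1,v_3], [v_0,v_2,v_3], [v_0,v_2,v_4], [v_1,v_2,v_4], [v_1,v_3,v_4]

so the chain groups are C_0 ≅ Z^5, C_1 ≅ Z^10, C_2 ≅ Z^5.

Boundary ∂_1: C_1 → C_0 is given by ∂[p,q] = [q] − [p]. For instance
  ∂[v_1,v_4] = [v_4] − [v_1].
The 5×10 boundary matrix has rank 4 and Smith normal form diag(1,1,1,1).

∂_2: C_2 → C_1 maps a triangle to the signed sum of its edges. For instance
  ∂[v_0,v_2,v_3] = [v_2,v_3] − [v_0,v_3] + [v_0,v_2],
  ∂[v_0,v_2,v_4] = [v_2,v_4] − [v_0,v_4] + [v_0,v_2].
As a 10×5 matrix over Z this has rank 5, with invariant factors (1,1,1,1,1).

Now H_k = ker ∂_k / im ∂_{k+1}, so:

  H_0: rank C_0 − rank ∂_1 = 5 − 4 = 1, and the invariant factors of ∂_1 are all 1, so H_0 ≅ Z.
  H_1: rank ker ∂_1 − rank ∂_2 = (10 − 4) − 5 = 1, and the invariant factors of ∂_2 are all 1, so H_1 ≅ Z.
  H_2: rank ker ∂_2 − rank ∂_3 = (5 − 5) − 0 = 0, and there is no ∂_3, so H_2 ≅ 0.

(K is a triangulation of the Möbius band.)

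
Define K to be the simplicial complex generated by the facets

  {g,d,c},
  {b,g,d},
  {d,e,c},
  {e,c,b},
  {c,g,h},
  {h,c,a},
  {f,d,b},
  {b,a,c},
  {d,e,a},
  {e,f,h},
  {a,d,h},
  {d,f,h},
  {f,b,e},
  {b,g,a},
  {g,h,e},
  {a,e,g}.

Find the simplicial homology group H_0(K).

H_0 = Z.

Fix the vertex order a < b < c < d < e < f < g < h and write every simplex with vertices in increasing order. Then dim K = 2 and the simplices of K are:

  0-simplices (8): a, b, c, d, e, f, g, h
  1-simplices (24): ab, ac, ad, ae, ag, ah, bc, bd, be, bf, bg, cd, ce, cg, ch, de, df, dg, dh, ef, eg, eh, fh, gh
  2-simplices (16): abc, abg, ach, ade, adh, aeg, bce, bdf, bdg, bef, cde, cdg, cgh, dfh, efh, egh

so the chain groups are C_0 ≅ Z^8, C_1 ≅ Z^24, C_2 ≅ Z^16.

Boundary ∂_1: C_1 → C_0 maps an edge to its endpoints' difference, ∂[p,q] = q − p. For instance
  ∂ag = g − a.
The resulting 8×24 matrix has rank 7, and its Smith normal form has invariant factors (1,1,1,1,1,1,1).

∂_2: C_2 → C_1 maps a triangle to the signed sum of its edges. For instance
  ∂efh = fh − eh + ef,
  ∂bdf = df − bf + bd.
As a 24×16 matrix over Z this has rank 15, with invariant factors (1,1,1,1,1,1,1,1,1,1,1,1,1,1,1).

Reading off H_k = ker ∂_k / im ∂_{k+1}:

  H_0: rank C_0 − rank ∂_1 = 8 − 7 = 1, and the invariant factors of ∂_1 are all 1, so H_0 = Z.

(K is a triangulation of the torus T^2.)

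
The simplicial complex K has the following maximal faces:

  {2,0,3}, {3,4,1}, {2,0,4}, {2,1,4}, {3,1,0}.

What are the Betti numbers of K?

b_0 = 1, b_1 = 1, b_2 = 0.

Take the total order 0 < 1 < 2 < 3 < 4 on the vertex set. Then K (dimension 2) consists of the simplices:

  0-simplices (5): [0], [1], [2], [3], [4]
  1-simplices (10): [0,1], [0,2], [0,3], [0,4], [1,2], [1,3], [1,4], [2,3], [2,4], [3,4]
  2-simplices (5): [0,1,3], [0,2,3], [0,2,4], [1,2,4], [1,3,4]

Hence C_0 ≅ Z^5, C_1 ≅ Z^10, C_2 ≅ Z^5.

The boundary map ∂_1: C_1 → C_0 maps an edge to its endpoints' difference, ∂[p,q] = q − p.
This gives a 5×10 integer matrix of rank 4; reducing to Smith normal form yields diagonal entries (1,1,1,1).

Boundary ∂_2: C_2 → C_1 sends each 2-simplex [p,q,r] to [q,r] − [p,r] + [p,q]. For instance
  ∂[1,2,4] = [2,4] − [1,4] + [1,2],
  ∂[0,2,4] = [2,4] − [0,4] + [0,2].
The resulting 10×5 matrix has rank 5, and its Smith normal form has invariant factors (1,1,1,1,1).

Computing H_k = (kernel of ∂_k) / (image of ∂_{k+1}):

  H_0: rank C_0 − rank ∂_1 = 5 − 4 = 1, and the invariant factors of ∂_1 are all 1, so H_0 = Z.
  H_1: rank ker ∂_1 − rank ∂_2 = (10 − 4) − 5 = 1, and the invariant factors of ∂_2 are all 1, so H_1 = Z.
  H_2: rank ker ∂_2 − rank ∂_3 = (5 − 5) − 0 = 0, and there is no ∂_3, so H_2 = 0.

Hence the Betti numbers are b_0 = 1, b_1 = 1, b_2 = 0.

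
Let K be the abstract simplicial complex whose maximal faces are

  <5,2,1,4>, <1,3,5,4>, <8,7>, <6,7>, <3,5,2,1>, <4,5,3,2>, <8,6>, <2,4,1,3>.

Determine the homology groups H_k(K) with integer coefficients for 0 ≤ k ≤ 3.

H_0 ≅ Z^2,  H_1 ≅ Z,  H_2 = 0,  H_3 ≅ Z.

Order the vertices as 1 < 2 < 3 < 4 < 5 < 6 < 7 < 8. Listing each simplex with vertices in this order, K has dimension 3 with simplices:

  0-simplices (8): [1], [2], [3], [4], [5], [6], [7], [8]
  1-simplices (13): [1,2], [1,3], [1,4], [1,5], [2,3], [2,4], [2,5], [3,4], [3,5], [4,5], [6,7], [6,8], [7,8]
  2-simplices (10): [1,2,3], [1,2,4], [1,2,5], [1,3,4], [1,3,5], [1,4,5], [2,3,4], [2,3,5], [2,4,5], [3,4,5]
  3-simplices (5): [1,2,3,4], [1,2,3,5], [1,2,4,5], [1,3,4,5], [2,3,4,5]

Hence C_0 ≅ Z^8, C_1 ≅ Z^13, C_2 ≅ Z^10, C_3 ≅ Z^5.

∂_1: C_1 → C_0 sends each edge [p,q] (with p < q) to q − p. For instance
  ∂[1,4] = [4] − [1].
This gives a 8×13 integer matrix of rank 6; reducing to Smith normal form yields diagonal entries (1,1,1,1,1,1).

∂_2: C_2 → C_1 sends each 2-simplex [p,q,r] to [q,r] − [p,r] + [p,q]. For instance
  ∂[2,3,4] = [3,4] − [2,4] + [2,3],
  ∂[1,2,5] = [2,5] − [1,5] + [1,2].
This gives a 13×10 integer matrix of rank 6; reducing to Smith normal form yields diagonal entries (1,1,1,1,1,1).

Boundary ∂_3: C_3 → C_2 sends each 3-simplex σ to the alternating sum Σ_i (−1)^i (σ with its i-th vertex removed). For instance
  ∂[1,2,3,5] = [2,3,5] − [1,3,5] + [1,2,5] − [1,2,3],
  ∂[1,2,4,5] = [2,4,5] − [1,4,5] + [1,2,5] − [1,2,4].
This gives a 10×5 integer matrix of rank 4; reducing to Smith normal form yields diagonal entries (1,1,1,1).

From H_k ≅ ker(∂_k) / im(∂_{k+1}) we obtain:

  H_0: rank C_0 − rank ∂_1 = 8 − 6 = 2, and the invariant factors of ∂_1 are all 1, so H_0 ≅ Z^2.
  H_1: rank ker ∂_1 − rank ∂_2 = (13 − 6) − 6 = 1, and the invariant factors of ∂_2 are all 1, so H_1 ≅ Z.
  H_2: rank ker ∂_2 − rank ∂_3 = (10 − 6) − 4 = 0, and the invariant factors of ∂_3 are all 1, so H_2 ≅ 0.
  H_3: rank ker ∂_3 − rank ∂_4 = (5 − 4) − 0 = 1, and there is no ∂_4, so H_3 ≅ Z.

As a check, the Euler characteristic is 8 − 13 + 10 − 5 = 0, which agrees with 2 − 1 + 0 − 1 = 0.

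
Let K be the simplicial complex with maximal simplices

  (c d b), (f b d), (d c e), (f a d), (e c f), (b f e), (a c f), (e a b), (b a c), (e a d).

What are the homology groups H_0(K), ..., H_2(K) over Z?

Fix the vertex order a < b < c < d < e < f and write every simplex with vertices in increasing order. Then dim K = 2 and the simplices of K are:

  0-simplices (6): a, b, c, d, e, f
  1-simplices (15): ab, ac, ad, ae, af, bc, bd, be, bf, cd, ce, cf, de, df, ef
  2-simplices (10): abc, abe, acf, ade, adf, bcd, bdf, bef, cde, cef

so the chain groups are C_0 ≅ Z^6, C_1 ≅ Z^15, C_2 ≅ Z^10.

∂_1: C_1 → C_0 sends each edge [p,q] (with p < q) to q − p. For instance
  ∂bd = d − b.
The resulting 6×15 matrix has rank 5, and its Smith normal form has invariant factors (1,1,1,1,1).

The boundary map ∂_2: C_2 → C_1 acts by ∂[p,q,r] = [q,r] − [p,r] + [p,q]. For instance
  ∂ade = de − ae + ad,
  ∂bcd = cd − bd + bc.
This gives a 15×10 integer matrix of rank 10; reducing to Smith normal form yields diagonal entries (1,1,1,1,1,1,1,1,1,2).

Computing H_k = (kernel of ∂_k) / (image of ∂_{k+1}):

  H_0: rank C_0 − rank ∂_1 = 6 − 5 = 1, and the invariant factors of ∂_1 are all 1, so H_0 = Z.
  H_1: rank ker ∂_1 − rank ∂_2 = (15 − 5) − 10 = 0, and ∂_2 has invariant factor 2 > 1, so H_1 = Z/2.
  H_2: rank ker ∂_2 − rank ∂_3 = (10 − 10) − 0 = 0, and there is no ∂_3, so H_2 = 0.

As a check, the Euler characteristic is 6 − 15 + 10 = 1, which agrees with 1 − 0 + 0 = 1.
(K is a triangulation of the real projective plane RP^2.)

H_0 = Z,  H_1 = Z/2,  H_2 = 0.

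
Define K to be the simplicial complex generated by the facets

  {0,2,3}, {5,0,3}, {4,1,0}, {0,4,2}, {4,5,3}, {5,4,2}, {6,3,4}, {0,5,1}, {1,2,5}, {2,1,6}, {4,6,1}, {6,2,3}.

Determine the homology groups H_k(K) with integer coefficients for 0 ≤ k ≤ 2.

K has 7 vertices, 18 edges, 12 triangles.
rank ∂_0 = 0, rank ∂_1 = 6 ⇒ b_0 = 7 − 0 − 6 = 1; all invariant factors of ∂_1 are 1 so no torsion. So H_0 ≅ Z.
rank ∂_1 = 6, rank ∂_2 = 12 ⇒ b_1 = 18 − 6 − 12 = 0; ∂_2 has invariant factor(s) [2] giving torsion. So H_1 ≅ Z/2Z.
rank ∂_2 = 12, rank ∂_3 = 0 ⇒ b_2 = 12 − 12 − 0 = 0. So H_2 ≅ 0.

H_0 = Z,  H_1 = Z/2Z,  H_2 = 0.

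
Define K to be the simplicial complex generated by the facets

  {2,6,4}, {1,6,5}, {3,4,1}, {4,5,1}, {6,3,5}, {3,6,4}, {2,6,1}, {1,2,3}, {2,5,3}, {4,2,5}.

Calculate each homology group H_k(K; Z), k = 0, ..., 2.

Fix the vertex order 1 < 2 < 3 < 4 < 5 < 6 and write every simplex with vertices in increasing order. Then dim K = 2 and the simplices of K are:

  0-simplices (6): [1], [2], [3], [4], [5], [6]
  1-simplices (15): [1,2], [1,3], [1,4], [1,5], [1,6], [2,3], [2,4], [2,5], [2,6], [3,4], [3,5], [3,6], [4,5], [4,6], [5,6]
  2-simplices (10): [1,2,3], [1,2,6], [1,3,4], [1,4,5], [1,5,6], [2,3,5], [2,4,5], [2,4,6], [3,4,6], [3,5,6]

giving chain groups C_0 ≅ Z^6, C_1 ≅ Z^15, C_2 ≅ Z^10.

The boundary map ∂_1: C_1 → C_0 maps an edge to its endpoints' difference, ∂[p,q] = q − p. For instance
  ∂[1,3] = [3] − [1].
This gives a 6×15 integer matrix of rank 5; reducing to Smith normal form yields diagonal entries (1,1,1,1,1).

∂_2: C_2 → C_1 maps a triangle to the signed sum of its edges. For instance
  ∂[2,3,5] = [3,5] − [2,5] + [2,3],
  ∂[1,3,4] = [3,4] − [1,4] + [1,3].
The 15×10 boundary matrix has rank 10 and Smith normal form diag(1,1,1,1,1,1,1,1,1,2).

From H_k ≅ ker(∂_k) / im(∂_{k+1}) we obtain:

  H_0: rank C_0 − rank ∂_1 = 6 − 5 = 1, and the invariant factors of ∂_1 are all 1, so H_0 = Z.
  H_1: rank ker ∂_1 − rank ∂_2 = (15 − 5) − 10 = 0, and ∂_2 has invariant factor 2 > 1, so H_1 = Z/2.
  H_2: rank ker ∂_2 − rank ∂_3 = (10 − 10) − 0 = 0, and there is no ∂_3, so H_2 = 0.

As a check, the Euler characteristic is 6 − 15 + 10 = 1, which agrees with 1 − 0 + 0 = 1.
(K is a triangulation of the real projective plane RP^2.)

H_0 ≅ Z,  H_1 ≅ Z/2,  H_2 = 0.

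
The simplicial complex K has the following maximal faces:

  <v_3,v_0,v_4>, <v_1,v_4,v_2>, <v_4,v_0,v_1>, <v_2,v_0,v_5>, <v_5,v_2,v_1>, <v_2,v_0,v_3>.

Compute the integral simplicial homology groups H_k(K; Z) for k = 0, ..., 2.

Fix the vertex order v_0 < v_1 < v_2 < v_3 < v_4 < v_5 and write every simplex with vertices in increasing order. Then dim K = 2 and the simplices of K are:

  0-simplices (6): [v_0], [v_1], [v_2], [v_3], [v_4], [v_5]
  1-simplices (12): [v_0,v_1], [v_0,v_2], [v_0,v_3], [v_0,v_4], [v_0,v_5], [v_1,v_2], [v_1,v_4], [v_1,v_5], [v_2,v_3], [v_2,v_4], [v_2,v_5], [v_3,v_4]
  2-simplices (6): [v_0,v_1,v_4], [v_0,v_2,v_3], [v_0,v_2,v_5], [v_0,v_3,v_4], [v_1,v_2,v_4], [v_1,v_2,v_5]

giving chain groups C_0 ≅ Z^6, C_1 ≅ Z^12, C_2 ≅ Z^6.

∂_1: C_1 → C_0 sends each edge [p,q] (with p < q) to q − p.
The resulting 6×12 matrix has rank 5, and its Smith normal form has invariant factors (1,1,1,1,1).

The boundary map ∂_2: C_2 → C_1 maps a triangle to the signed sum of its edges. For instance
  ∂[v_1,v_2,v_4] = [v_2,v_4] − [v_1,v_4] + [v_1,v_2],
  ∂[v_0,v_2,v_3] = [v_2,v_3] − [v_0,v_3] + [v_0,v_2].
This gives a 12×6 integer matrix of rank 6; reducing to Smith normal form yields diagonal entries (1,1,1,1,1,1).

Now H_k = ker ∂_k / im ∂_{k+1}, so:

  H_0: rank C_0 − rank ∂_1 = 6 − 5 = 1, and the invariant factors of ∂_1 are all 1, so H_0 = Z.
  H_1: rank ker ∂_1 − rank ∂_2 = (12 − 5) − 6 = 1, and the invariant factors of ∂_2 are all 1, so H_1 = Z.
  H_2: rank ker ∂_2 − rank ∂_3 = (6 − 6) − 0 = 0, and there is no ∂_3, so H_2 = 0.

H_0 = Z,  H_1 = Z,  H_2 = 0.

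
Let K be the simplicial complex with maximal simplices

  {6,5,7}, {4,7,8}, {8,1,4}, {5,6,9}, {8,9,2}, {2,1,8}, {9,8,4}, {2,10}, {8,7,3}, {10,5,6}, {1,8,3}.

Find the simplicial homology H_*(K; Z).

H_0 ≅ Z,  H_1 ≅ Z^2,  H_2 = 0.

Fix the vertex order 1 < 2 < 3 < 4 < 5 < 6 < 7 < 8 < 9 < 10 and write every simplex with vertices in increasing order. Then dim K = 2 and the simplices of K are:

  0-simplices (10): [1], [2], [3], [4], [5], [6], [7], [8], [9], [10]
  1-simplices (21): [1,2], [1,3], [1,4], [1,8], [2,8], [2,9], [2,10], [3,7], [3,8], [4,7], [4,8], [4,9], [5,6], [5,7], [5,9], [5,10], [6,7], [6,9], [6,10], [7,8], [8,9]
  2-simplices (10): [1,2,8], [1,3,8], [1,4,8], [2,8,9], [3,7,8], [4,7,8], [4,8,9], [5,6,7], [5,6,9], [5,6,10]

Hence C_0 ≅ Z^10, C_1 ≅ Z^21, C_2 ≅ Z^10.

∂_1: C_1 → C_0 is given by ∂[p,q] = [q] − [p].
The resulting 10×21 matrix has rank 9, and its Smith normal form has invariant factors (1,1,1,1,1,1,1,1,1).

Boundary ∂_2: C_2 → C_1 sends each 2-simplex [p,q,r] to [q,r] − [p,r] + [p,q]. For instance
  ∂[4,7,8] = [7,8] − [4,8] + [4,7],
  ∂[5,6,9] = [6,9] − [5,9] + [5,6].
This gives a 21×10 integer matrix of rank 10; reducing to Smith normal form yields diagonal entries (1,1,1,1,1,1,1,1,1,1).

Now H_k = ker ∂_k / im ∂_{k+1}, so:

  H_0: rank C_0 − rank ∂_1 = 10 − 9 = 1, and the invariant factors of ∂_1 are all 1, so H_0 = Z.
  H_1: rank ker ∂_1 − rank ∂_2 = (21 − 9) − 10 = 2, and the invariant factors of ∂_2 are all 1, so H_1 = Z^2.
  H_2: rank ker ∂_2 − rank ∂_3 = (10 − 10) − 0 = 0, and there is no ∂_3, so H_2 = 0.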